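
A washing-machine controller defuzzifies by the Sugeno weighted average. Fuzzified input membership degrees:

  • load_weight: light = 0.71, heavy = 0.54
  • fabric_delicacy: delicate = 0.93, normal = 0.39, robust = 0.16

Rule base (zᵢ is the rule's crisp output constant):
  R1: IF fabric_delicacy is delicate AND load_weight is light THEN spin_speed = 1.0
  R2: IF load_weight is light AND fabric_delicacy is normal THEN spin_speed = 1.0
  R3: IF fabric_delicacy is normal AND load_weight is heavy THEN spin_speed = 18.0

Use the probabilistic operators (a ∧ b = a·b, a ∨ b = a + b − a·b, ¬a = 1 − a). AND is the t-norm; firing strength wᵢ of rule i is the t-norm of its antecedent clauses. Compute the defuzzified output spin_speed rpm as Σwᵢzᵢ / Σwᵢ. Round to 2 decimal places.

R1 (z=1.0): delicate=0.93, light=0.71; AND[a·b] → w = 0.6603
R2 (z=1.0): light=0.71, normal=0.39; AND[a·b] → w = 0.2769
R3 (z=18.0): normal=0.39, heavy=0.54; AND[a·b] → w = 0.2106
Weighted average = (0.6603·1.0 + 0.2769·1.0 + 0.2106·18.0) / (0.6603 + 0.2769 + 0.2106)
  = 4.7280 / 1.1478 = 4.12

4.12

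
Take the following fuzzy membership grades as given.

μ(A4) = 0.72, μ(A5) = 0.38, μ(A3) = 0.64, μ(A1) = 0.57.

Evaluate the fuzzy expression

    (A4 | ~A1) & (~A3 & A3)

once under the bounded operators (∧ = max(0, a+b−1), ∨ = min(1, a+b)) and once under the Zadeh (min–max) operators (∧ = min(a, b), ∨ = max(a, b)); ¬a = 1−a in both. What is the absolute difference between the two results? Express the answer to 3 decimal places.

0.360

Under bounded:
  ~A1 = 1 − 0.57 = 0.43
  A4 | ~A1 = min(1, a+b) on (0.72, 0.43) = 1.00
  ~A3 = 1 − 0.64 = 0.36
  ~A3 & A3 = max(0, a+b−1) on (0.36, 0.64) = 0.00
  (A4 | ~A1) & (~A3 & A3) = max(0, a+b−1) on (1.00, 0.00) = 0.00
  → value = 0.0000
Under Zadeh (min–max):
  ~A1 = 1 − 0.57 = 0.43
  A4 | ~A1 = max(a, b) on (0.72, 0.43) = 0.72
  ~A3 = 1 − 0.64 = 0.36
  ~A3 & A3 = min(a, b) on (0.36, 0.64) = 0.36
  (A4 | ~A1) & (~A3 & A3) = min(a, b) on (0.72, 0.36) = 0.36
  → value = 0.3600
|0.0000 − 0.3600| = 0.360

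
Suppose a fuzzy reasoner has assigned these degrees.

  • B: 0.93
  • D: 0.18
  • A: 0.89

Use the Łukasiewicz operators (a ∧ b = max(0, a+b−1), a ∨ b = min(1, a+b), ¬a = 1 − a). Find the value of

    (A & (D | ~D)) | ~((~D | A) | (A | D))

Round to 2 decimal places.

~D = 1 − 0.18 = 0.82
D | ~D = min(1, a+b) on (0.18, 0.82) = 1.00
A & (D | ~D) = max(0, a+b−1) on (0.89, 1.00) = 0.89
~D = 1 − 0.18 = 0.82
~D | A = min(1, a+b) on (0.82, 0.89) = 1.00
A | D = min(1, a+b) on (0.89, 0.18) = 1.00
(~D | A) | (A | D) = min(1, a+b) on (1.00, 1.00) = 1.00
~((~D | A) | (A | D)) = 1 − 1.00 = 0.00
(A & (D | ~D)) | ~((~D | A) | (A | D)) = min(1, a+b) on (0.89, 0.00) = 0.89

0.89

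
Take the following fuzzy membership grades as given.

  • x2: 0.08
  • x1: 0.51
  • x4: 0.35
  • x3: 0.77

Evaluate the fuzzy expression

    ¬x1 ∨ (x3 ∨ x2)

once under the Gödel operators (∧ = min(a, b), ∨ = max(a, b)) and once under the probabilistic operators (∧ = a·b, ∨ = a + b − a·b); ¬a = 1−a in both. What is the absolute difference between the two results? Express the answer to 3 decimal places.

Under Gödel:
  ¬x1 = 1 − 0.51 = 0.49
  x3 ∨ x2 = max(a, b) on (0.77, 0.08) = 0.77
  ¬x1 ∨ (x3 ∨ x2) = max(a, b) on (0.49, 0.77) = 0.77
  → value = 0.7700
Under probabilistic:
  ¬x1 = 1 − 0.5100 = 0.4900
  x3 ∨ x2 = a + b − a·b on (0.7700, 0.0800) = 0.7884
  ¬x1 ∨ (x3 ∨ x2) = a + b − a·b on (0.4900, 0.7884) = 0.8921
  → value = 0.8921
|0.7700 − 0.8921| = 0.122

0.122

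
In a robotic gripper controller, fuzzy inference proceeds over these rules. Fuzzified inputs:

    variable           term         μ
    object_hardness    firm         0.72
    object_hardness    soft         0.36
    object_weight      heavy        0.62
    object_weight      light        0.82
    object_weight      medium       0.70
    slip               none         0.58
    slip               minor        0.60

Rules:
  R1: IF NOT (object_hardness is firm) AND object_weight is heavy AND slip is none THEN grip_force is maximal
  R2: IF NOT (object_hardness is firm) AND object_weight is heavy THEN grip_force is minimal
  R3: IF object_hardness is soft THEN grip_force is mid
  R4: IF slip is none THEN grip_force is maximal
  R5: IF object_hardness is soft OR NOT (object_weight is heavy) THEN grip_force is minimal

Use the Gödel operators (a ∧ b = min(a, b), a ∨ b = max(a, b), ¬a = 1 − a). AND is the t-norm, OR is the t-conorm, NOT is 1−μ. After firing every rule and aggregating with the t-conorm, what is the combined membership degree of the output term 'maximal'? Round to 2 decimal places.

0.58

R1: ¬firm=1−0.72=0.28, heavy=0.62, none=0.58; AND[min(a, b)] → w = 0.28
R2: ¬firm=1−0.72=0.28, heavy=0.62; AND[min(a, b)] → w = 0.28
R3: soft=0.36 → w = 0.36
R4: none=0.58 → w = 0.58
R5: soft=0.36, ¬heavy=1−0.62=0.38; OR[max(a, b)] → w = 0.38
Rules with consequent 'maximal': {R1, R4} → strengths 0.28, 0.58
Aggregate via t-conorm [max(a, b)]: 0.58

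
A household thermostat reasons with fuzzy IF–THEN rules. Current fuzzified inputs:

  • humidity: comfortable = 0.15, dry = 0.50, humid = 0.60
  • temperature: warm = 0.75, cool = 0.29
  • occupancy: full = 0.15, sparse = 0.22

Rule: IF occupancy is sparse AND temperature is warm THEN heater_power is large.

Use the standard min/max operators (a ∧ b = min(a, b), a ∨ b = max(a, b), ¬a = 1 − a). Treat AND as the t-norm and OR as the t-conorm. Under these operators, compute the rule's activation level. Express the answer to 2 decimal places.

0.22

firing strength: sparse=0.22, warm=0.75; AND[min(a, b)] → w = 0.22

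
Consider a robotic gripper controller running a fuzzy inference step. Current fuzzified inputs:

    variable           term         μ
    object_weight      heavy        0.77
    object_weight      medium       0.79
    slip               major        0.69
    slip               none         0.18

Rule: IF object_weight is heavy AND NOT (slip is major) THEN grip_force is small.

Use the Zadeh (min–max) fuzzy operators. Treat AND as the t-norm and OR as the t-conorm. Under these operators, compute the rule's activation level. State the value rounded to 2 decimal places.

firing strength: heavy=0.77, ¬major=1−0.69=0.31; AND[min(a, b)] → w = 0.31

0.31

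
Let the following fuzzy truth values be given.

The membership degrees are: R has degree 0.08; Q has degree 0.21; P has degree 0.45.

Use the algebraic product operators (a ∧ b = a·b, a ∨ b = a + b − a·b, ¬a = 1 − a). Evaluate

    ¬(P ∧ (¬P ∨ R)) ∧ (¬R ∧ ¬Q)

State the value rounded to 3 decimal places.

¬P = 1 − 0.4500 = 0.5500
¬P ∨ R = a + b − a·b on (0.5500, 0.0800) = 0.5860
P ∧ (¬P ∨ R) = a·b on (0.4500, 0.5860) = 0.2637
¬(P ∧ (¬P ∨ R)) = 1 − 0.2637 = 0.7363
¬R = 1 − 0.0800 = 0.9200
¬Q = 1 − 0.2100 = 0.7900
¬R ∧ ¬Q = a·b on (0.9200, 0.7900) = 0.7268
¬(P ∧ (¬P ∨ R)) ∧ (¬R ∧ ¬Q) = a·b on (0.7363, 0.7268) = 0.5351

0.535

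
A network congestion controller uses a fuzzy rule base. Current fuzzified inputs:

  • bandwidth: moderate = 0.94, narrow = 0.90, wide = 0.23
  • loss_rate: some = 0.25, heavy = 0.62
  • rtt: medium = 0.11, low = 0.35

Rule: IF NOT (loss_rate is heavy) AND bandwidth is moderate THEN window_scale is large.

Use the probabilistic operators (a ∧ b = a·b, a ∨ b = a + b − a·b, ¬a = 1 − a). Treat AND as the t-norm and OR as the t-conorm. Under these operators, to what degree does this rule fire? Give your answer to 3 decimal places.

firing strength: ¬heavy=1−0.62=0.38, moderate=0.94; AND[a·b] → w = 0.3572

0.357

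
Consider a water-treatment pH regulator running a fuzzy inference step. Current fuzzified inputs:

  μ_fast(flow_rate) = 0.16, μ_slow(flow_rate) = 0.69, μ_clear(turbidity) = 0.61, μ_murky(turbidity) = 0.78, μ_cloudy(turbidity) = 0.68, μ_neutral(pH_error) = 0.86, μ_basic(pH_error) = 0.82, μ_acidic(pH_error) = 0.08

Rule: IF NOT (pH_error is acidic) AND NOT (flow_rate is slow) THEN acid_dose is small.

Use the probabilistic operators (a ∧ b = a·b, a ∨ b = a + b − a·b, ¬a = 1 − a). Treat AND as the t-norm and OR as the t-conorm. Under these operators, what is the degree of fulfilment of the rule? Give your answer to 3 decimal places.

firing strength: ¬acidic=1−0.08=0.92, ¬slow=1−0.69=0.31; AND[a·b] → w = 0.2852

0.285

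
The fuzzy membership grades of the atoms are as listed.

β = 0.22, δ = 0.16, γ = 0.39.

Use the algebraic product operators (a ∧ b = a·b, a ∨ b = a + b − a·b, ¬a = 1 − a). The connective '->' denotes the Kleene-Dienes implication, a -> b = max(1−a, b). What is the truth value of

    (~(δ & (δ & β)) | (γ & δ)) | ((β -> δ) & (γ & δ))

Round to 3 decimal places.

0.995

δ & β = a·b on (0.1600, 0.2200) = 0.0352
δ & (δ & β) = a·b on (0.1600, 0.0352) = 0.0056
~(δ & (δ & β)) = 1 − 0.0056 = 0.9944
γ & δ = a·b on (0.3900, 0.1600) = 0.0624
~(δ & (δ & β)) | (γ & δ) = a + b − a·b on (0.9944, 0.0624) = 0.9947
β -> δ  [Kleene-Dienes: max(1−a, b)] with a=0.2200, b=0.1600 → 0.7800
γ & δ = a·b on (0.3900, 0.1600) = 0.0624
(β -> δ) & (γ & δ) = a·b on (0.7800, 0.0624) = 0.0487
(~(δ & (δ & β)) | (γ & δ)) | ((β -> δ) & (γ & δ)) = a + b − a·b on (0.9947, 0.0487) = 0.9950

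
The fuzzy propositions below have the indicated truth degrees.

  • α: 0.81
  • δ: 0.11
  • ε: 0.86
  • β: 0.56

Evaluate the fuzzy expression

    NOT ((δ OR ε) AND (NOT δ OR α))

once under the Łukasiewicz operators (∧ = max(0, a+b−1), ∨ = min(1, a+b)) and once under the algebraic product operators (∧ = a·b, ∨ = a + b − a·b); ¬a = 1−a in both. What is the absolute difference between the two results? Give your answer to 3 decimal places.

0.113

Under Łukasiewicz:
  δ OR ε = min(1, a+b) on (0.11, 0.86) = 0.97
  NOT δ = 1 − 0.11 = 0.89
  NOT δ OR α = min(1, a+b) on (0.89, 0.81) = 1.00
  (δ OR ε) AND (NOT δ OR α) = max(0, a+b−1) on (0.97, 1.00) = 0.97
  NOT ((δ OR ε) AND (NOT δ OR α)) = 1 − 0.97 = 0.03
  → value = 0.0300
Under algebraic product:
  δ OR ε = a + b − a·b on (0.1100, 0.8600) = 0.8754
  NOT δ = 1 − 0.1100 = 0.8900
  NOT δ OR α = a + b − a·b on (0.8900, 0.8100) = 0.9791
  (δ OR ε) AND (NOT δ OR α) = a·b on (0.8754, 0.9791) = 0.8571
  NOT ((δ OR ε) AND (NOT δ OR α)) = 1 − 0.8571 = 0.1429
  → value = 0.1429
|0.0300 − 0.1429| = 0.113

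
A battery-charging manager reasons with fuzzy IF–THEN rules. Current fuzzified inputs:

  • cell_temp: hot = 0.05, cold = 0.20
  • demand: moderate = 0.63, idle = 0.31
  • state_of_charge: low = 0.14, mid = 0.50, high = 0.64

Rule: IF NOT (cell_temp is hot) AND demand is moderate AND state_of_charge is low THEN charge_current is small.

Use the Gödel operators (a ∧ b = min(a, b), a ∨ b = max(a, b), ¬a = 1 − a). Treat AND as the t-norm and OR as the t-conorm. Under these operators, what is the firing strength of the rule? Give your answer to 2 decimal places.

firing strength: ¬hot=1−0.05=0.95, moderate=0.63, low=0.14; AND[min(a, b)] → w = 0.14

0.14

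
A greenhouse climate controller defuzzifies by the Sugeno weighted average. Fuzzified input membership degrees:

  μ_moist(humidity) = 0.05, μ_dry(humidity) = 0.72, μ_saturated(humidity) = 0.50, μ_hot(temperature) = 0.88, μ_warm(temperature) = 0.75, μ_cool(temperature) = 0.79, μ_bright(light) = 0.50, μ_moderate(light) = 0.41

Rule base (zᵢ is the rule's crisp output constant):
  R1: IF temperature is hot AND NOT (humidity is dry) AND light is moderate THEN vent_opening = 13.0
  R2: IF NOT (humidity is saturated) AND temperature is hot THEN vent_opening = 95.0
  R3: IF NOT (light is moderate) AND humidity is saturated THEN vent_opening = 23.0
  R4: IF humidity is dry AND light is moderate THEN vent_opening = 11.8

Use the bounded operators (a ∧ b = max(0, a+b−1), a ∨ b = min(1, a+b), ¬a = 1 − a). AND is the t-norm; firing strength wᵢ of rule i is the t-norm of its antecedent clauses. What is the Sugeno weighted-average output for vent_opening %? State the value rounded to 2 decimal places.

R1 (z=13.0): hot=0.88, ¬dry=1−0.72=0.28, moderate=0.41; AND[max(0, a+b−1)] → w = 0.00
R2 (z=95.0): ¬saturated=1−0.50=0.50, hot=0.88; AND[max(0, a+b−1)] → w = 0.38
R3 (z=23.0): ¬moderate=1−0.41=0.59, saturated=0.50; AND[max(0, a+b−1)] → w = 0.09
R4 (z=11.8): dry=0.72, moderate=0.41; AND[max(0, a+b−1)] → w = 0.13
Weighted average = (0.00·13.0 + 0.38·95.0 + 0.09·23.0 + 0.13·11.8) / (0.00 + 0.38 + 0.09 + 0.13)
  = 39.7040 / 0.6000 = 66.17

66.17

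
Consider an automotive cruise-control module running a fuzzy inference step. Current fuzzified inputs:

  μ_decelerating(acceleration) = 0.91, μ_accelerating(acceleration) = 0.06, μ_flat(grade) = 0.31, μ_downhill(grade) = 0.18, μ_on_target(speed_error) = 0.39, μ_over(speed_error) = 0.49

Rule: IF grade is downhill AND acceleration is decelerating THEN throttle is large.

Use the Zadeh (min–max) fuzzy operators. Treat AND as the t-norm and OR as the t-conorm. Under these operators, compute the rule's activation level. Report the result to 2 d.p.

0.18

firing strength: downhill=0.18, decelerating=0.91; AND[min(a, b)] → w = 0.18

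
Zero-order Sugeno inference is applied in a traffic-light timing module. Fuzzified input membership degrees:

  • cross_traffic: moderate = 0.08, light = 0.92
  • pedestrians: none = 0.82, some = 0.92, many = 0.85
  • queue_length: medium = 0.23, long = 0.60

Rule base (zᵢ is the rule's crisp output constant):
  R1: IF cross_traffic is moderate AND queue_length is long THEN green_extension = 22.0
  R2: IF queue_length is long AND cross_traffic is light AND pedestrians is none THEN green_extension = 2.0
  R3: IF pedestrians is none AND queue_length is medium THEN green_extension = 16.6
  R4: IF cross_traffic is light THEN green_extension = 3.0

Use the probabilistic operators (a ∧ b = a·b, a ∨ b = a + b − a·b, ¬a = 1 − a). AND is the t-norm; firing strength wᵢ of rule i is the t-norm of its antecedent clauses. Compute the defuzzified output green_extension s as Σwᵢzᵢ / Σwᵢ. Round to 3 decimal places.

R1 (z=22.0): moderate=0.08, long=0.60; AND[a·b] → w = 0.0480
R2 (z=2.0): long=0.60, light=0.92, none=0.82; AND[a·b] → w = 0.4526
R3 (z=16.6): none=0.82, medium=0.23; AND[a·b] → w = 0.1886
R4 (z=3.0): light=0.92 → w = 0.9200
Weighted average = (0.0480·22.0 + 0.4526·2.0 + 0.1886·16.6 + 0.9200·3.0) / (0.0480 + 0.4526 + 0.1886 + 0.9200)
  = 7.8520 / 1.6092 = 4.879

4.879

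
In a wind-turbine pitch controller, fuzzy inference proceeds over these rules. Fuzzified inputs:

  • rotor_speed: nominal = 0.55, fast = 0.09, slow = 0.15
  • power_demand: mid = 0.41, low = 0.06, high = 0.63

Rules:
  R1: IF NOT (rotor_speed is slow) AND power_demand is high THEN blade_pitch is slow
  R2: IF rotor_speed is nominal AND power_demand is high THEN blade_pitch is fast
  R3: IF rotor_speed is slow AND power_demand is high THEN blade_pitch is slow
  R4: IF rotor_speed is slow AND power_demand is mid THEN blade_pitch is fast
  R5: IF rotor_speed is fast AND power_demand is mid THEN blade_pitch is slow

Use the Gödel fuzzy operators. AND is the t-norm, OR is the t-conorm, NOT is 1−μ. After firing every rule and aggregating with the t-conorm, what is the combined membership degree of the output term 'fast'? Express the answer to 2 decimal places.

0.55

R1: ¬slow=1−0.15=0.85, high=0.63; AND[min(a, b)] → w = 0.63
R2: nominal=0.55, high=0.63; AND[min(a, b)] → w = 0.55
R3: slow=0.15, high=0.63; AND[min(a, b)] → w = 0.15
R4: slow=0.15, mid=0.41; AND[min(a, b)] → w = 0.15
R5: fast=0.09, mid=0.41; AND[min(a, b)] → w = 0.09
Rules with consequent 'fast': {R2, R4} → strengths 0.55, 0.15
Aggregate via t-conorm [max(a, b)]: 0.55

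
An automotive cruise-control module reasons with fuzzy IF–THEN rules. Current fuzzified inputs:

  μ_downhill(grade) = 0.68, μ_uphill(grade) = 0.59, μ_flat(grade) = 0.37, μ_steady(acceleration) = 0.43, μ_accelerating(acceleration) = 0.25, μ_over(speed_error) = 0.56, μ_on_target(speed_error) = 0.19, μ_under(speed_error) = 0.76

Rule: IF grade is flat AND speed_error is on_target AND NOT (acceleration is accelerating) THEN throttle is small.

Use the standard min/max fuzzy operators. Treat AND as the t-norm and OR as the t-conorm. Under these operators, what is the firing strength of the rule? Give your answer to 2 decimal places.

firing strength: flat=0.37, on_target=0.19, ¬accelerating=1−0.25=0.75; AND[min(a, b)] → w = 0.19

0.19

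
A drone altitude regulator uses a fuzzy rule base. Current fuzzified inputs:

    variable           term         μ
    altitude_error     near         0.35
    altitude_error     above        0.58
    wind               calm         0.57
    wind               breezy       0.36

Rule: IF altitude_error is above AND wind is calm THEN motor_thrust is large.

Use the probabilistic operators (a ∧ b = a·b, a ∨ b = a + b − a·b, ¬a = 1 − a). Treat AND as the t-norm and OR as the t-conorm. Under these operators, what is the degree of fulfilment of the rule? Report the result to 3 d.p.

0.331

firing strength: above=0.58, calm=0.57; AND[a·b] → w = 0.3306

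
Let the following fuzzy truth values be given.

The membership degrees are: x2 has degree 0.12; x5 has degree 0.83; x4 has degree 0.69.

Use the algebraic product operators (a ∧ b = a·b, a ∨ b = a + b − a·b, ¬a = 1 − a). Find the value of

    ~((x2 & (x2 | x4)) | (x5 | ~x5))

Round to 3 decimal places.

x2 | x4 = a + b − a·b on (0.1200, 0.6900) = 0.7272
x2 & (x2 | x4) = a·b on (0.1200, 0.7272) = 0.0873
~x5 = 1 − 0.8300 = 0.1700
x5 | ~x5 = a + b − a·b on (0.8300, 0.1700) = 0.8589
(x2 & (x2 | x4)) | (x5 | ~x5) = a + b − a·b on (0.0873, 0.8589) = 0.8712
~((x2 & (x2 | x4)) | (x5 | ~x5)) = 1 − 0.8712 = 0.1288

0.129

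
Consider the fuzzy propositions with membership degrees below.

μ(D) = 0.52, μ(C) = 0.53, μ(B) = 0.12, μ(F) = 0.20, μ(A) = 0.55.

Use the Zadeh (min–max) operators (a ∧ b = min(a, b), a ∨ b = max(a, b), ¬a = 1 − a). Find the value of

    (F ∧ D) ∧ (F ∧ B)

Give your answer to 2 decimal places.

0.12

F ∧ D = min(a, b) on (0.20, 0.52) = 0.20
F ∧ B = min(a, b) on (0.20, 0.12) = 0.12
(F ∧ D) ∧ (F ∧ B) = min(a, b) on (0.20, 0.12) = 0.12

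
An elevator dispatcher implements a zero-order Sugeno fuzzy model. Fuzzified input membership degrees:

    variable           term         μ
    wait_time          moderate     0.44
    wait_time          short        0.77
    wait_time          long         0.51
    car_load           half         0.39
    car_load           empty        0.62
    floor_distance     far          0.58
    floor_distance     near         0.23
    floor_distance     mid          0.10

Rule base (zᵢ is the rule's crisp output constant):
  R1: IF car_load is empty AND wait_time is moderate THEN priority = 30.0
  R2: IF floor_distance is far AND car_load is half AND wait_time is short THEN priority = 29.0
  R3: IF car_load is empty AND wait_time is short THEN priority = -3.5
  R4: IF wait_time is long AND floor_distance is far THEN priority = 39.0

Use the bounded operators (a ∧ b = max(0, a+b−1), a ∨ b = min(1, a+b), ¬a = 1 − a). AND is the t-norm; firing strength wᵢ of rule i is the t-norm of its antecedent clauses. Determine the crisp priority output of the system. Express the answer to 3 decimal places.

7.306

R1 (z=30.0): empty=0.62, moderate=0.44; AND[max(0, a+b−1)] → w = 0.06
R2 (z=29.0): far=0.58, half=0.39, short=0.77; AND[max(0, a+b−1)] → w = 0.00
R3 (z=-3.5): empty=0.62, short=0.77; AND[max(0, a+b−1)] → w = 0.39
R4 (z=39.0): long=0.51, far=0.58; AND[max(0, a+b−1)] → w = 0.09
Weighted average = (0.06·30.0 + 0.00·29.0 + 0.39·-3.5 + 0.09·39.0) / (0.06 + 0.00 + 0.39 + 0.09)
  = 3.9450 / 0.5400 = 7.306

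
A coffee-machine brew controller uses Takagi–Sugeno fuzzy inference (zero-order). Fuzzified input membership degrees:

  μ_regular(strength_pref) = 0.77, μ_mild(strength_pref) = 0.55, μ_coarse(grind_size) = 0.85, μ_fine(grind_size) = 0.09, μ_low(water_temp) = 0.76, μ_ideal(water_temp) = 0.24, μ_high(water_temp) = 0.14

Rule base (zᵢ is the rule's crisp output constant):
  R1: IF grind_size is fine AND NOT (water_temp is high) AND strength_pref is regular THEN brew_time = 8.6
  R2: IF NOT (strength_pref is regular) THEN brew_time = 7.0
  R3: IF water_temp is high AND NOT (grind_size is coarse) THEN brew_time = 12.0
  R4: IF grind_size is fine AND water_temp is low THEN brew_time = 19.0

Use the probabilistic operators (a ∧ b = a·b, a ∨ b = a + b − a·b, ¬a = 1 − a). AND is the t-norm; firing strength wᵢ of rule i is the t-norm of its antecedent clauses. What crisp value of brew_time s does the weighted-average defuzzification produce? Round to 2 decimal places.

9.69

R1 (z=8.6): fine=0.09, ¬high=1−0.14=0.86, regular=0.77; AND[a·b] → w = 0.0596
R2 (z=7.0): ¬regular=1−0.77=0.23 → w = 0.2300
R3 (z=12.0): high=0.14, ¬coarse=1−0.85=0.15; AND[a·b] → w = 0.0210
R4 (z=19.0): fine=0.09, low=0.76; AND[a·b] → w = 0.0684
Weighted average = (0.0596·8.6 + 0.2300·7.0 + 0.0210·12.0 + 0.0684·19.0) / (0.0596 + 0.2300 + 0.0210 + 0.0684)
  = 3.6741 / 0.3790 = 9.69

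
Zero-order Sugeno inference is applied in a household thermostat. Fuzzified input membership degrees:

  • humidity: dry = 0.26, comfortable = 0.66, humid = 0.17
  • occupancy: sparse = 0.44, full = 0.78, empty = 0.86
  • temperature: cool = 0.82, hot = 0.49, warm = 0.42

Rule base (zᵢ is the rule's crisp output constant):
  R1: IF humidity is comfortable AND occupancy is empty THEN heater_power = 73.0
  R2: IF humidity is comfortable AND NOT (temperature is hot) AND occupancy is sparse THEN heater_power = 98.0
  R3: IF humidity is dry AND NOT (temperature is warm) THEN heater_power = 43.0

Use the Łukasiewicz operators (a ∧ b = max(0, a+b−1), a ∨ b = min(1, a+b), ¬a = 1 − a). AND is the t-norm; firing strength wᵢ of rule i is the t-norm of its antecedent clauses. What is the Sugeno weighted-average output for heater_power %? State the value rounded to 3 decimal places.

R1 (z=73.0): comfortable=0.66, empty=0.86; AND[max(0, a+b−1)] → w = 0.52
R2 (z=98.0): comfortable=0.66, ¬hot=1−0.49=0.51, sparse=0.44; AND[max(0, a+b−1)] → w = 0.00
R3 (z=43.0): dry=0.26, ¬warm=1−0.42=0.58; AND[max(0, a+b−1)] → w = 0.00
Weighted average = (0.52·73.0 + 0.00·98.0 + 0.00·43.0) / (0.52 + 0.00 + 0.00)
  = 37.9600 / 0.5200 = 73.000

73.000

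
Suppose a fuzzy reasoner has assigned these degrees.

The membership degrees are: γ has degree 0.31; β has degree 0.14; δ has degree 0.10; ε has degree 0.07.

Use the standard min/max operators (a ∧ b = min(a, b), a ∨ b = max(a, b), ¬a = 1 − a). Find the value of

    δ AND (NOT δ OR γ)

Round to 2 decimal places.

0.10

NOT δ = 1 − 0.10 = 0.90
NOT δ OR γ = max(a, b) on (0.90, 0.31) = 0.90
δ AND (NOT δ OR γ) = min(a, b) on (0.10, 0.90) = 0.10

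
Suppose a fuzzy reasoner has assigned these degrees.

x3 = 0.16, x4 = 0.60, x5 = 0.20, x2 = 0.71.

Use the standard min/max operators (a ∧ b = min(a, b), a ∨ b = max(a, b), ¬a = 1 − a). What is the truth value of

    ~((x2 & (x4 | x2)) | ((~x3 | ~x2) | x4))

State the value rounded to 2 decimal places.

x4 | x2 = max(a, b) on (0.60, 0.71) = 0.71
x2 & (x4 | x2) = min(a, b) on (0.71, 0.71) = 0.71
~x3 = 1 − 0.16 = 0.84
~x2 = 1 − 0.71 = 0.29
~x3 | ~x2 = max(a, b) on (0.84, 0.29) = 0.84
(~x3 | ~x2) | x4 = max(a, b) on (0.84, 0.60) = 0.84
(x2 & (x4 | x2)) | ((~x3 | ~x2) | x4) = max(a, b) on (0.71, 0.84) = 0.84
~((x2 & (x4 | x2)) | ((~x3 | ~x2) | x4)) = 1 − 0.84 = 0.16

0.16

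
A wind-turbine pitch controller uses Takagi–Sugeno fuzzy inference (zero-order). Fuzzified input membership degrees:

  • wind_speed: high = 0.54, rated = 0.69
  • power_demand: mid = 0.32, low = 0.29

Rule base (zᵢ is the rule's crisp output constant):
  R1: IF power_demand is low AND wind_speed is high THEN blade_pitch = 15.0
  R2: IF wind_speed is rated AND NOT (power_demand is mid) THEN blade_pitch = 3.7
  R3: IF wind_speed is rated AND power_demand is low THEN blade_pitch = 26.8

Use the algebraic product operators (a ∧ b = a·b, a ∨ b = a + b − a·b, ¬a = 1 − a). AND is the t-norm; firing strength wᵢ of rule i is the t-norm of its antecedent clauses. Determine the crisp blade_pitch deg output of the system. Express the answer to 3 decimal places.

11.439

R1 (z=15.0): low=0.29, high=0.54; AND[a·b] → w = 0.1566
R2 (z=3.7): rated=0.69, ¬mid=1−0.32=0.68; AND[a·b] → w = 0.4692
R3 (z=26.8): rated=0.69, low=0.29; AND[a·b] → w = 0.2001
Weighted average = (0.1566·15.0 + 0.4692·3.7 + 0.2001·26.8) / (0.1566 + 0.4692 + 0.2001)
  = 9.4477 / 0.8259 = 11.439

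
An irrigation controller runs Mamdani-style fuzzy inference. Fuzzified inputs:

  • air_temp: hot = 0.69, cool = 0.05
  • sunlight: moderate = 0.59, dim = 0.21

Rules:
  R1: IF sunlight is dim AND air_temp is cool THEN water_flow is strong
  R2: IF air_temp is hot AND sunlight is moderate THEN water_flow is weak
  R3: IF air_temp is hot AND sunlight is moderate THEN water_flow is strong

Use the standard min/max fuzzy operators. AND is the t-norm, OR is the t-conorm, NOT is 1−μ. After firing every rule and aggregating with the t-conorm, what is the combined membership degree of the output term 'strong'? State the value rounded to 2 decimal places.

0.59

R1: dim=0.21, cool=0.05; AND[min(a, b)] → w = 0.05
R2: hot=0.69, moderate=0.59; AND[min(a, b)] → w = 0.59
R3: hot=0.69, moderate=0.59; AND[min(a, b)] → w = 0.59
Rules with consequent 'strong': {R1, R3} → strengths 0.05, 0.59
Aggregate via t-conorm [max(a, b)]: 0.59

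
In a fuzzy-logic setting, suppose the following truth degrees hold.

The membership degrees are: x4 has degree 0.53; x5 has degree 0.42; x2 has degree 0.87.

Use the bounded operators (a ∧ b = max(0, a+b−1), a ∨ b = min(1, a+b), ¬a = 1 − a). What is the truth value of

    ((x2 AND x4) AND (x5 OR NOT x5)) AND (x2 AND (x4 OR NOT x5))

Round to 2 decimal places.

x2 AND x4 = max(0, a+b−1) on (0.87, 0.53) = 0.40
NOT x5 = 1 − 0.42 = 0.58
x5 OR NOT x5 = min(1, a+b) on (0.42, 0.58) = 1.00
(x2 AND x4) AND (x5 OR NOT x5) = max(0, a+b−1) on (0.40, 1.00) = 0.40
NOT x5 = 1 − 0.42 = 0.58
x4 OR NOT x5 = min(1, a+b) on (0.53, 0.58) = 1.00
x2 AND (x4 OR NOT x5) = max(0, a+b−1) on (0.87, 1.00) = 0.87
((x2 AND x4) AND (x5 OR NOT x5)) AND (x2 AND (x4 OR NOT x5)) = max(0, a+b−1) on (0.40, 0.87) = 0.27

0.27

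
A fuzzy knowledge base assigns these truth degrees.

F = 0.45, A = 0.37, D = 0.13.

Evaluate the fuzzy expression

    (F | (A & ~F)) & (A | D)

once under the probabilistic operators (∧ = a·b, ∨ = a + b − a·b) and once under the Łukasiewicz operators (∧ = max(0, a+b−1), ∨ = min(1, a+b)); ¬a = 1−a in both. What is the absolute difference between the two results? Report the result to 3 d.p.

0.254

Under probabilistic:
  ~F = 1 − 0.4500 = 0.5500
  A & ~F = a·b on (0.3700, 0.5500) = 0.2035
  F | (A & ~F) = a + b − a·b on (0.4500, 0.2035) = 0.5619
  A | D = a + b − a·b on (0.3700, 0.1300) = 0.4519
  (F | (A & ~F)) & (A | D) = a·b on (0.5619, 0.4519) = 0.2539
  → value = 0.2539
Under Łukasiewicz:
  ~F = 1 − 0.45 = 0.55
  A & ~F = max(0, a+b−1) on (0.37, 0.55) = 0.00
  F | (A & ~F) = min(1, a+b) on (0.45, 0.00) = 0.45
  A | D = min(1, a+b) on (0.37, 0.13) = 0.50
  (F | (A & ~F)) & (A | D) = max(0, a+b−1) on (0.45, 0.50) = 0.00
  → value = 0.0000
|0.2539 − 0.0000| = 0.254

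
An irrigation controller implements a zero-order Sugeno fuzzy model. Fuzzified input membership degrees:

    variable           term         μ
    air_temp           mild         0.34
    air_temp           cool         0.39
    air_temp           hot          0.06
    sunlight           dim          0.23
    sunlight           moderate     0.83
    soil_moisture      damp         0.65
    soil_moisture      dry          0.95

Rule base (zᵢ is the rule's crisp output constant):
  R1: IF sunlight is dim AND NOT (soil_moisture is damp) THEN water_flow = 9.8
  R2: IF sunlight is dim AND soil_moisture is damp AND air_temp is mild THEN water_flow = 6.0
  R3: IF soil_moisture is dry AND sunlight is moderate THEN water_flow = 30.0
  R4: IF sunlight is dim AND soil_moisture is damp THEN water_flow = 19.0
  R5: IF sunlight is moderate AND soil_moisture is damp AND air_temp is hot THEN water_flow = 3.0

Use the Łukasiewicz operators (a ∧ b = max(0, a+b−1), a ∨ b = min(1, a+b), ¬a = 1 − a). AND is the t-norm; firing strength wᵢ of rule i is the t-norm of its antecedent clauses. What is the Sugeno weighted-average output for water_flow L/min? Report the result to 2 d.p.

R1 (z=9.8): dim=0.23, ¬damp=1−0.65=0.35; AND[max(0, a+b−1)] → w = 0.00
R2 (z=6.0): dim=0.23, damp=0.65, mild=0.34; AND[max(0, a+b−1)] → w = 0.00
R3 (z=30.0): dry=0.95, moderate=0.83; AND[max(0, a+b−1)] → w = 0.78
R4 (z=19.0): dim=0.23, damp=0.65; AND[max(0, a+b−1)] → w = 0.00
R5 (z=3.0): moderate=0.83, damp=0.65, hot=0.06; AND[max(0, a+b−1)] → w = 0.00
Weighted average = (0.00·9.8 + 0.00·6.0 + 0.78·30.0 + 0.00·19.0 + 0.00·3.0) / (0.00 + 0.00 + 0.78 + 0.00 + 0.00)
  = 23.4000 / 0.7800 = 30.00

30.00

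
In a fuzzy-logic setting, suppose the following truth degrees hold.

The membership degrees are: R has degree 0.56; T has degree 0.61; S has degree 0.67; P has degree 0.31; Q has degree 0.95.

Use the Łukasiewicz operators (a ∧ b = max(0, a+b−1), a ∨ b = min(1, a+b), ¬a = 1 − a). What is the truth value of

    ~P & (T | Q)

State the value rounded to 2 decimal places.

~P = 1 − 0.31 = 0.69
T | Q = min(1, a+b) on (0.61, 0.95) = 1.00
~P & (T | Q) = max(0, a+b−1) on (0.69, 1.00) = 0.69

0.69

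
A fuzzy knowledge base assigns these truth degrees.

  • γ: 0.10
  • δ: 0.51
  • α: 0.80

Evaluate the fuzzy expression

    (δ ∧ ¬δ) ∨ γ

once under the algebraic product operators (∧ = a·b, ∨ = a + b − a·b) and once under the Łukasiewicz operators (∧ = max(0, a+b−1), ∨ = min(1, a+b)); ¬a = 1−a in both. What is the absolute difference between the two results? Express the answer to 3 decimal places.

0.225

Under algebraic product:
  ¬δ = 1 − 0.5100 = 0.4900
  δ ∧ ¬δ = a·b on (0.5100, 0.4900) = 0.2499
  (δ ∧ ¬δ) ∨ γ = a + b − a·b on (0.2499, 0.1000) = 0.3249
  → value = 0.3249
Under Łukasiewicz:
  ¬δ = 1 − 0.51 = 0.49
  δ ∧ ¬δ = max(0, a+b−1) on (0.51, 0.49) = 0.00
  (δ ∧ ¬δ) ∨ γ = min(1, a+b) on (0.00, 0.10) = 0.10
  → value = 0.1000
|0.3249 − 0.1000| = 0.225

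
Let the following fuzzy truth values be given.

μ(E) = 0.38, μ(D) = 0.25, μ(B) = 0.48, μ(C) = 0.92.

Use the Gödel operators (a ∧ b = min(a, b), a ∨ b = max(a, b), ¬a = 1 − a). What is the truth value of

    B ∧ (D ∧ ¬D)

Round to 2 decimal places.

0.25

¬D = 1 − 0.25 = 0.75
D ∧ ¬D = min(a, b) on (0.25, 0.75) = 0.25
B ∧ (D ∧ ¬D) = min(a, b) on (0.48, 0.25) = 0.25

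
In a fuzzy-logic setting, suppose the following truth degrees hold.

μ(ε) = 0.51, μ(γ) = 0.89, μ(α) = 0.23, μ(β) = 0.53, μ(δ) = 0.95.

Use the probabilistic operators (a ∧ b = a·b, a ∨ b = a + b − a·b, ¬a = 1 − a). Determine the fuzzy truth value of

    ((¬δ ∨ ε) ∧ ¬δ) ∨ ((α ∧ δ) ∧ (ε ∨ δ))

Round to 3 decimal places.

¬δ = 1 − 0.9500 = 0.0500
¬δ ∨ ε = a + b − a·b on (0.0500, 0.5100) = 0.5345
¬δ = 1 − 0.9500 = 0.0500
(¬δ ∨ ε) ∧ ¬δ = a·b on (0.5345, 0.0500) = 0.0267
α ∧ δ = a·b on (0.2300, 0.9500) = 0.2185
ε ∨ δ = a + b − a·b on (0.5100, 0.9500) = 0.9755
(α ∧ δ) ∧ (ε ∨ δ) = a·b on (0.2185, 0.9755) = 0.2131
((¬δ ∨ ε) ∧ ¬δ) ∨ ((α ∧ δ) ∧ (ε ∨ δ)) = a + b − a·b on (0.0267, 0.2131) = 0.2342

0.234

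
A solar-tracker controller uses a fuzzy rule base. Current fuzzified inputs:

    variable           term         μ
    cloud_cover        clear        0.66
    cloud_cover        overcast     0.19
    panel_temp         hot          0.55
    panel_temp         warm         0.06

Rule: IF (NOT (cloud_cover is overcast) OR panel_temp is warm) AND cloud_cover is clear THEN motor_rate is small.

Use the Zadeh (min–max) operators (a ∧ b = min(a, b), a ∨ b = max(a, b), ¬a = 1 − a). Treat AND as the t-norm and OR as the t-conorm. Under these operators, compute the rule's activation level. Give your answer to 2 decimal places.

0.66

firing strength: (¬overcast=1−0.19=0.81 OR warm=0.06) = 0.81; AND[min(a, b)] with clear=0.66 → w = 0.66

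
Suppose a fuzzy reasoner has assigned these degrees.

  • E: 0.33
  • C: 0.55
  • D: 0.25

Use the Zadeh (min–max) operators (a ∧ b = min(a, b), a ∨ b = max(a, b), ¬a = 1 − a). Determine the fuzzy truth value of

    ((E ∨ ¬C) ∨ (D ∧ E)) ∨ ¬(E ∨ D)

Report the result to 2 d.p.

¬C = 1 − 0.55 = 0.45
E ∨ ¬C = max(a, b) on (0.33, 0.45) = 0.45
D ∧ E = min(a, b) on (0.25, 0.33) = 0.25
(E ∨ ¬C) ∨ (D ∧ E) = max(a, b) on (0.45, 0.25) = 0.45
E ∨ D = max(a, b) on (0.33, 0.25) = 0.33
¬(E ∨ D) = 1 − 0.33 = 0.67
((E ∨ ¬C) ∨ (D ∧ E)) ∨ ¬(E ∨ D) = max(a, b) on (0.45, 0.67) = 0.67

0.67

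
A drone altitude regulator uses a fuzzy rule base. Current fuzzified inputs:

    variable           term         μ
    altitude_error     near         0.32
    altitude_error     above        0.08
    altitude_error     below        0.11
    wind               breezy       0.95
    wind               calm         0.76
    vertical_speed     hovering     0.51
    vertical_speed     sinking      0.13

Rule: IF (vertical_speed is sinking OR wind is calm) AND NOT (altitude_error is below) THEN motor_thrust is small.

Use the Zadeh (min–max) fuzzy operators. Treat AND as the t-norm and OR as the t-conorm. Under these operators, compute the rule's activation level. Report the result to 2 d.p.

firing strength: (sinking=0.13 OR calm=0.76) = 0.76; AND[min(a, b)] with ¬below=1−0.11=0.89 → w = 0.76

0.76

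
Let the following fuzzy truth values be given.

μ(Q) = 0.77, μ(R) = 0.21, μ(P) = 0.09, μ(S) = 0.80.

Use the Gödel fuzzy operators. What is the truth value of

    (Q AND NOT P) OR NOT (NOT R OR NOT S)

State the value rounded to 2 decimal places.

NOT P = 1 − 0.09 = 0.91
Q AND NOT P = min(a, b) on (0.77, 0.91) = 0.77
NOT R = 1 − 0.21 = 0.79
NOT S = 1 − 0.80 = 0.20
NOT R OR NOT S = max(a, b) on (0.79, 0.20) = 0.79
NOT (NOT R OR NOT S) = 1 − 0.79 = 0.21
(Q AND NOT P) OR NOT (NOT R OR NOT S) = max(a, b) on (0.77, 0.21) = 0.77

0.77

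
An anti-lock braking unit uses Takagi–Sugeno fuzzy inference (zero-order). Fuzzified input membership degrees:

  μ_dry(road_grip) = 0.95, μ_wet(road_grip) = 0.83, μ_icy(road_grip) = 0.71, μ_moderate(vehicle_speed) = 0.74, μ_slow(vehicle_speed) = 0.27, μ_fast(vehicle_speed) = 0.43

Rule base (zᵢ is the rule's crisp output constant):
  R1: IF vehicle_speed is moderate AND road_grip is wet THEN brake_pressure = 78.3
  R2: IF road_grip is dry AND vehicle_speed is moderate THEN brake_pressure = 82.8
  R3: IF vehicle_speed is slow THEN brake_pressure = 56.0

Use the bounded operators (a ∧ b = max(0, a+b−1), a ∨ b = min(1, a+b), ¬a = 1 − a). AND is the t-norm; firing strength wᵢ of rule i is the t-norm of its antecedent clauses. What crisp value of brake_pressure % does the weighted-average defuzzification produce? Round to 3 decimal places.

R1 (z=78.3): moderate=0.74, wet=0.83; AND[max(0, a+b−1)] → w = 0.57
R2 (z=82.8): dry=0.95, moderate=0.74; AND[max(0, a+b−1)] → w = 0.69
R3 (z=56.0): slow=0.27 → w = 0.27
Weighted average = (0.57·78.3 + 0.69·82.8 + 0.27·56.0) / (0.57 + 0.69 + 0.27)
  = 116.8830 / 1.5300 = 76.394

76.394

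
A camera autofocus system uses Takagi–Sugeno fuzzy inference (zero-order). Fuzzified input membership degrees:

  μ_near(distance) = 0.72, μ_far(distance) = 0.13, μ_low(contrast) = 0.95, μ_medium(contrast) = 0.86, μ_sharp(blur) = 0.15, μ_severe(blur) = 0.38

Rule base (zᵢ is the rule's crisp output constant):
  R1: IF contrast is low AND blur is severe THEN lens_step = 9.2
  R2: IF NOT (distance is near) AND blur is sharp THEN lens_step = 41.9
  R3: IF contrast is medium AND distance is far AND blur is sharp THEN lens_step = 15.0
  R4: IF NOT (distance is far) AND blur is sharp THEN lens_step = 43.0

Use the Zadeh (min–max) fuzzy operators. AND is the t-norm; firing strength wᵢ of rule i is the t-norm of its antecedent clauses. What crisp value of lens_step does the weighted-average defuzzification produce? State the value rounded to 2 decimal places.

R1 (z=9.2): low=0.95, severe=0.38; AND[min(a, b)] → w = 0.38
R2 (z=41.9): ¬near=1−0.72=0.28, sharp=0.15; AND[min(a, b)] → w = 0.15
R3 (z=15.0): medium=0.86, far=0.13, sharp=0.15; AND[min(a, b)] → w = 0.13
R4 (z=43.0): ¬far=1−0.13=0.87, sharp=0.15; AND[min(a, b)] → w = 0.15
Weighted average = (0.38·9.2 + 0.15·41.9 + 0.13·15.0 + 0.15·43.0) / (0.38 + 0.15 + 0.13 + 0.15)
  = 18.1810 / 0.8100 = 22.45

22.45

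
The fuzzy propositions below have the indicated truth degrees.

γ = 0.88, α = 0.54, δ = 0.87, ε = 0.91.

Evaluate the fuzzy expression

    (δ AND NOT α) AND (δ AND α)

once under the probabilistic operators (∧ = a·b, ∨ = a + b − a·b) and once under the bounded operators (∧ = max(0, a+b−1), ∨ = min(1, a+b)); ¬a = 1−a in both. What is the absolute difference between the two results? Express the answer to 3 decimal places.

0.188

Under probabilistic:
  NOT α = 1 − 0.5400 = 0.4600
  δ AND NOT α = a·b on (0.8700, 0.4600) = 0.4002
  δ AND α = a·b on (0.8700, 0.5400) = 0.4698
  (δ AND NOT α) AND (δ AND α) = a·b on (0.4002, 0.4698) = 0.1880
  → value = 0.1880
Under bounded:
  NOT α = 1 − 0.54 = 0.46
  δ AND NOT α = max(0, a+b−1) on (0.87, 0.46) = 0.33
  δ AND α = max(0, a+b−1) on (0.87, 0.54) = 0.41
  (δ AND NOT α) AND (δ AND α) = max(0, a+b−1) on (0.33, 0.41) = 0.00
  → value = 0.0000
|0.1880 − 0.0000| = 0.188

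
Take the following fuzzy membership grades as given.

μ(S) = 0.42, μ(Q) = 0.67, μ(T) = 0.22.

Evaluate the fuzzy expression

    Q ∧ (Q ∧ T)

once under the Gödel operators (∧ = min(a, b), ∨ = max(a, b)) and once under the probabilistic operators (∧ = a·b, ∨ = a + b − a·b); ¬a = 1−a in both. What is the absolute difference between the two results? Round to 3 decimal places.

Under Gödel:
  Q ∧ T = min(a, b) on (0.67, 0.22) = 0.22
  Q ∧ (Q ∧ T) = min(a, b) on (0.67, 0.22) = 0.22
  → value = 0.2200
Under probabilistic:
  Q ∧ T = a·b on (0.6700, 0.2200) = 0.1474
  Q ∧ (Q ∧ T) = a·b on (0.6700, 0.1474) = 0.0988
  → value = 0.0988
|0.2200 − 0.0988| = 0.121

0.121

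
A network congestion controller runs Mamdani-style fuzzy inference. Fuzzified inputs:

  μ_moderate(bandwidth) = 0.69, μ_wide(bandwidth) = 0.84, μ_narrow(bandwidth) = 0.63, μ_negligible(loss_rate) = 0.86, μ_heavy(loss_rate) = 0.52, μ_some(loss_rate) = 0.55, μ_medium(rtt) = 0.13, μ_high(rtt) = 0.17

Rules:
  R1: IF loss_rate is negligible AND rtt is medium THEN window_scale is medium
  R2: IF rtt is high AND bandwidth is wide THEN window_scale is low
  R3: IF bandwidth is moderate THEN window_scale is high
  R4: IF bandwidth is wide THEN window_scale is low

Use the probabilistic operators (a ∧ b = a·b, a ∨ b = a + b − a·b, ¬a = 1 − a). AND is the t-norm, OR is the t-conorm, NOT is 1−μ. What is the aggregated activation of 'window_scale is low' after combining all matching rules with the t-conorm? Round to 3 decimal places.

R1: negligible=0.86, medium=0.13; AND[a·b] → w = 0.1118
R2: high=0.17, wide=0.84; AND[a·b] → w = 0.1428
R3: moderate=0.69 → w = 0.6900
R4: wide=0.84 → w = 0.8400
Rules with consequent 'low': {R2, R4} → strengths 0.1428, 0.8400
Aggregate via t-conorm [a + b − a·b]: 0.8628

0.863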